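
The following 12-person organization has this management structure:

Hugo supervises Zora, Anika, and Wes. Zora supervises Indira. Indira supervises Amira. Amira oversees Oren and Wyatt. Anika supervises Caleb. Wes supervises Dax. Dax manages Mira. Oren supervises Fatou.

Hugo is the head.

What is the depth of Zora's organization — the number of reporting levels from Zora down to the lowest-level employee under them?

4

The longest chain under Zora runs Zora → Indira → Amira → Oren → Fatou, which is 4 levels below Zora.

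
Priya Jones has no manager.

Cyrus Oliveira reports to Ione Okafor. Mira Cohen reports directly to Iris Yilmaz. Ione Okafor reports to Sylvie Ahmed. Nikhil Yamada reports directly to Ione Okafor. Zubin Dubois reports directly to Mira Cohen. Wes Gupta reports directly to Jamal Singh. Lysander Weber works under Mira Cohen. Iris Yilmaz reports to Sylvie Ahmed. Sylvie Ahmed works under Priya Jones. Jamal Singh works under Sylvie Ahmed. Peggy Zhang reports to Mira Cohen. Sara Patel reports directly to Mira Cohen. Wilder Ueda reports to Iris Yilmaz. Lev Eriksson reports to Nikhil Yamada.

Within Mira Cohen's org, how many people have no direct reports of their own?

The people in Mira Cohen's organization with no one reporting to them are Peggy Zhang, Lysander Weber, Sara Patel, Zubin Dubois. That is 4.

4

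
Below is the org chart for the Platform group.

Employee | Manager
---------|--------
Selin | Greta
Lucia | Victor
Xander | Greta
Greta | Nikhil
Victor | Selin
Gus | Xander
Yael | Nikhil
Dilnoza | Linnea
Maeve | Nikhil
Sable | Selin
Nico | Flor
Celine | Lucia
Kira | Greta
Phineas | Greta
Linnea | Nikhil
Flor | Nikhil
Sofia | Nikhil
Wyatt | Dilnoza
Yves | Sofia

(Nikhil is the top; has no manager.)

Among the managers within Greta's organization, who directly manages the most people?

Direct-report counts within Greta's organization: Greta has 4; Selin has 2; Victor has 1; Lucia has 1; Xander has 1. The largest is 4, held by Greta.

Greta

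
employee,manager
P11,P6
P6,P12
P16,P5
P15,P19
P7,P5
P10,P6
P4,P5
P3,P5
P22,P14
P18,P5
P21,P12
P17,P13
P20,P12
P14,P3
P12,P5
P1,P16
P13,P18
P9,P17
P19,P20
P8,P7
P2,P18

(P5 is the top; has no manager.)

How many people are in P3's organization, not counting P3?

2

P3 directly manages P14. Under P14: P22 (1). That's 2 in total.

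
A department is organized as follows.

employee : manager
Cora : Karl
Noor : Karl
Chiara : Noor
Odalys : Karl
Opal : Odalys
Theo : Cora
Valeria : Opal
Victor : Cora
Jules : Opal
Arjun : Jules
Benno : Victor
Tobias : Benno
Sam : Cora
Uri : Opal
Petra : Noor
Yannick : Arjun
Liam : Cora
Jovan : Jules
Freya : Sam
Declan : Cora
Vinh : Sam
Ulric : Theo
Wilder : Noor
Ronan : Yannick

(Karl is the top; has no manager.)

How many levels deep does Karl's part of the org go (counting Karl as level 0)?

The longest chain under Karl runs Karl → Odalys → Opal → Jules → Arjun → Yannick → Ronan, which is 6 levels below Karl.

6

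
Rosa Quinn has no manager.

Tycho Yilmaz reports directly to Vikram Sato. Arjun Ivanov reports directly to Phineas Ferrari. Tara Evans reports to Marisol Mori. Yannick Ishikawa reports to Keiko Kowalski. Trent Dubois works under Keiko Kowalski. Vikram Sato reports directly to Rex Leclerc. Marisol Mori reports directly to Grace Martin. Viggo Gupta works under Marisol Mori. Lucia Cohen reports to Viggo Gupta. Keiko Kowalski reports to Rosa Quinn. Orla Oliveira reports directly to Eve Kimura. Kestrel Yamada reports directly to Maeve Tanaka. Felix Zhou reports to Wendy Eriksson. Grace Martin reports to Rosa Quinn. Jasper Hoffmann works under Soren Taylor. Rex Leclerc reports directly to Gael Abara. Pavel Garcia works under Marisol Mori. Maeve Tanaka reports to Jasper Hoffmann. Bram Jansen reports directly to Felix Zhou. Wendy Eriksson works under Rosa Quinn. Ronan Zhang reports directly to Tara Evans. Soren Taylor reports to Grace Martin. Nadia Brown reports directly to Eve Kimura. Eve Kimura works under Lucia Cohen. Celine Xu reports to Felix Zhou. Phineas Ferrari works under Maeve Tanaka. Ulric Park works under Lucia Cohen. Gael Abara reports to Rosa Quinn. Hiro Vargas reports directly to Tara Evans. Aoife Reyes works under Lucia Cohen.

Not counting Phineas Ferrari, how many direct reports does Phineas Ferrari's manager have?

Phineas Ferrari reports to Maeve Tanaka. Maeve Tanaka's other direct reports are Kestrel Yamada — 1 peer.

1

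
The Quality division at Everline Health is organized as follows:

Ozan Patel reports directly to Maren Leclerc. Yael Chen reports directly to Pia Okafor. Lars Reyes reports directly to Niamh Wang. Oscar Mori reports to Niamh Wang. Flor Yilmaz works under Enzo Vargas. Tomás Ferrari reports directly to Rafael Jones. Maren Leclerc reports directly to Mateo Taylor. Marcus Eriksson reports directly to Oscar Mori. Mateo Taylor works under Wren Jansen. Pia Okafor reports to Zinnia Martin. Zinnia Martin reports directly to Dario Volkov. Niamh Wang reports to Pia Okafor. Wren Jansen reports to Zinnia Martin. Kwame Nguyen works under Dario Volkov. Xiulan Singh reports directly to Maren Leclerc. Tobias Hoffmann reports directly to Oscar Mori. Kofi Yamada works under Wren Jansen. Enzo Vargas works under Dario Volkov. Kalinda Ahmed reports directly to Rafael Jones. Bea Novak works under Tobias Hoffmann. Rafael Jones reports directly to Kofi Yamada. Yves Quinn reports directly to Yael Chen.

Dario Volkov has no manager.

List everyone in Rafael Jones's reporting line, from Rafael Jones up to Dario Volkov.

Rafael Jones -> Kofi Yamada -> Wren Jansen -> Zinnia Martin -> Dario Volkov

Rafael Jones reports to Kofi Yamada. Kofi Yamada reports to Wren Jansen. Wren Jansen reports to Zinnia Martin. Zinnia Martin reports to Dario Volkov. Dario Volkov is at the top.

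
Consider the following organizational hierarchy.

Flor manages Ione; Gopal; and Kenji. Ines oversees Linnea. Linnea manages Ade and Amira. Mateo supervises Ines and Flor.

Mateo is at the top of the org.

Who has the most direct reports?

Flor

Direct-report counts: Mateo has 2; Flor has 3; Ines has 1; Linnea has 2. The largest is 3, held by Flor.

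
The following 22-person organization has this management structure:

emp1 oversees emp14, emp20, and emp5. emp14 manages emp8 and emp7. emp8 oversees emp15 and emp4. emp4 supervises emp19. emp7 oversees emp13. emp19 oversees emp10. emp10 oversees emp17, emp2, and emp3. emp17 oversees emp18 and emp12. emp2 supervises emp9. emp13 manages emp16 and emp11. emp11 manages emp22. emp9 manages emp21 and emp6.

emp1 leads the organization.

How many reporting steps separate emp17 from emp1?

Chain from emp17 up to emp1: emp17 → emp10 → emp19 → emp4 → emp8 → emp14 → emp1. That is 6 steps up, so emp17 is 6 levels below emp1.

6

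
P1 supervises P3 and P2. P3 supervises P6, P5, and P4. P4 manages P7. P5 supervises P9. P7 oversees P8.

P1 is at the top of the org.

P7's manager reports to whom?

P3

P7 reports to P4, and P4 reports to P3. So P7's skip-level manager is P3.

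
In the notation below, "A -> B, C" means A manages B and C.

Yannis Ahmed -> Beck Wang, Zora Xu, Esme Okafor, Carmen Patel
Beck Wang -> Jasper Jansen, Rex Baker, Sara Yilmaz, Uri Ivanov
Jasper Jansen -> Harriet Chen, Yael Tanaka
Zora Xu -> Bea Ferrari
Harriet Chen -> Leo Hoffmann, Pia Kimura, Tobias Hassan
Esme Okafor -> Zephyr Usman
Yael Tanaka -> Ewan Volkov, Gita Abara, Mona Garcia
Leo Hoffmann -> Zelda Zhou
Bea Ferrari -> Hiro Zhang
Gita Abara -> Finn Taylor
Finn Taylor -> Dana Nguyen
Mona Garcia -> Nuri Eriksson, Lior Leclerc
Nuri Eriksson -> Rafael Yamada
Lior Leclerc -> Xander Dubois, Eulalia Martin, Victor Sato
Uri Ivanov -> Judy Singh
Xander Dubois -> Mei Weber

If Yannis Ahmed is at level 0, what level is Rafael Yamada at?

Chain from Rafael Yamada up to Yannis Ahmed: Rafael Yamada → Nuri Eriksson → Mona Garcia → Yael Tanaka → Jasper Jansen → Beck Wang → Yannis Ahmed. That is 6 steps up, so Rafael Yamada is 6 levels below Yannis Ahmed.

6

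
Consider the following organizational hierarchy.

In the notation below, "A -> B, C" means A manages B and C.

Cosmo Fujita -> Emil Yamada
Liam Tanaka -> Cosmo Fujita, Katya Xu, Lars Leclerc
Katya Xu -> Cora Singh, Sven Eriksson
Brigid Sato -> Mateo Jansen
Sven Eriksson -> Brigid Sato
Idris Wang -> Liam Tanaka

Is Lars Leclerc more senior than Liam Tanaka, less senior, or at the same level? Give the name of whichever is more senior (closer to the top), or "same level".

Liam Tanaka

Lars Leclerc is 2 levels below Idris Wang; Liam Tanaka is 1. Liam Tanaka is higher.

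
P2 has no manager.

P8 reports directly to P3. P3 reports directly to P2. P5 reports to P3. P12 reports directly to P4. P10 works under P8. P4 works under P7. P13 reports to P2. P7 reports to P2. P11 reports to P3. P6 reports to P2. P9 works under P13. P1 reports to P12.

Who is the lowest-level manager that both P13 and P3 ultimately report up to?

P13's chain of managers is P2. P3's chain of managers is P2. The first manager that appears in both chains is P2.

P2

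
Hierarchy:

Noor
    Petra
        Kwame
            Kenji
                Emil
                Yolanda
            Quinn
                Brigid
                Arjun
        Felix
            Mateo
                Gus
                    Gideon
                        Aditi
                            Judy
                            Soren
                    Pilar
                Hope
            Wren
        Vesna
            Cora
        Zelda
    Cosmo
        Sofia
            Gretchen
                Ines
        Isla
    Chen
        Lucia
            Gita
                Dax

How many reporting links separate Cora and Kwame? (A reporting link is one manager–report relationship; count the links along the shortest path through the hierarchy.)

3

Cora is 2 levels below Petra, and Kwame is 1 level below Petra (their lowest common manager). The shortest path runs up from Cora to Petra and back down to Kwame: 2 + 1 = 3 links.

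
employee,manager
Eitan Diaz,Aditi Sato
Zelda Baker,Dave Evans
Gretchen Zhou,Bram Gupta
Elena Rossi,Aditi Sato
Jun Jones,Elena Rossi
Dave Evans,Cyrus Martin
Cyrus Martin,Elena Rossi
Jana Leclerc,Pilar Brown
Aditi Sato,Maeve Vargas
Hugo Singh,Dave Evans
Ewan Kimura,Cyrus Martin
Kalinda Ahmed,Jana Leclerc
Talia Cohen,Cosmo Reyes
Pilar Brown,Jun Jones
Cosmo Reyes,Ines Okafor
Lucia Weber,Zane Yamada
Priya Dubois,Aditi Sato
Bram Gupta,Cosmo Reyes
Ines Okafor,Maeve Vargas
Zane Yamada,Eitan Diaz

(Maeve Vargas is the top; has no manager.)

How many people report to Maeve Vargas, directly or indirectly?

20

Maeve Vargas directly manages Aditi Sato, Ines Okafor. Under Aditi Sato: Priya Dubois, Eitan Diaz, Zane Yamada, Lucia Weber, Elena Rossi, Jun Jones, Pilar Brown, Jana Leclerc, Kalinda Ahmed, Cyrus Martin, Ewan Kimura, Dave Evans, Zelda Baker, Hugo Singh (14). Under Ines Okafor: Cosmo Reyes, Bram Gupta, Gretchen Zhou, Talia Cohen (4). So Maeve Vargas's organization is 2 direct reports plus everyone under them: 15 + 5 = 20.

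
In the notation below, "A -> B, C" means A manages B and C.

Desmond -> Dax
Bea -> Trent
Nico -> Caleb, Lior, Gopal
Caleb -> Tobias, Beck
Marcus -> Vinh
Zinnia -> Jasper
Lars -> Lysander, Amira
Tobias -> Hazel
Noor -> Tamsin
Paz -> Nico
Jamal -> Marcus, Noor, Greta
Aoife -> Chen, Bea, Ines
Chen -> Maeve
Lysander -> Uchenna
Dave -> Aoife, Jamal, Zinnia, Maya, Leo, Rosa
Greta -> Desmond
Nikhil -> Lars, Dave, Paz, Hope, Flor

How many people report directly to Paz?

Paz directly manages Nico. That is 1 direct report.

1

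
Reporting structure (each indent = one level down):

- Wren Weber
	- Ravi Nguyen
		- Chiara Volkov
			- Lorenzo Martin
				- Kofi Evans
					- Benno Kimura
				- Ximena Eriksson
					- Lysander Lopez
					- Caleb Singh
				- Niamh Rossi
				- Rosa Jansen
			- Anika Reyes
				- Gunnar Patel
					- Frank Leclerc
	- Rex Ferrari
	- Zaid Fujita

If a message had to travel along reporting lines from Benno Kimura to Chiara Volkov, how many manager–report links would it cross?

3

Benno Kimura is in Chiara Volkov's organization: the chain from Benno Kimura up to Chiara Volkov is Benno Kimura → Kofi Evans → Lorenzo Martin → Chiara Volkov, which is 3 links.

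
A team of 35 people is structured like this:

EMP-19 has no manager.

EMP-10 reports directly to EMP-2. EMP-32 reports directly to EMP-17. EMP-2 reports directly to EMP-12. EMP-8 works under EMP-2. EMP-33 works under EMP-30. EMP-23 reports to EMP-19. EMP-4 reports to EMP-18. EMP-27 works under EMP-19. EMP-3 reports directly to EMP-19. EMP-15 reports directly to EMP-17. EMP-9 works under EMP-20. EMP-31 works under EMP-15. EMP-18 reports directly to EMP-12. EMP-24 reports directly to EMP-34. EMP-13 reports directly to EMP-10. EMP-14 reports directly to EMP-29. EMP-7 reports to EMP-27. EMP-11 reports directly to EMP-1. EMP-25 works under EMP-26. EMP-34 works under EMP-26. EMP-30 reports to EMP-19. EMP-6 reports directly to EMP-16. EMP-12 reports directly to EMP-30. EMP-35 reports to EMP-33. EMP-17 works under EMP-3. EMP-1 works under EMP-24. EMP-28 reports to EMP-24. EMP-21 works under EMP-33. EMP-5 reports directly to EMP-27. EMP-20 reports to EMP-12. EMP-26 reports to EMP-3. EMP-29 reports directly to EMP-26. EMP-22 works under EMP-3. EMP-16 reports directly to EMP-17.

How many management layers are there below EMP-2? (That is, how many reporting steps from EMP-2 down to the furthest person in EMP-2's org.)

2

The longest chain under EMP-2 runs EMP-2 → EMP-10 → EMP-13, which is 2 levels below EMP-2.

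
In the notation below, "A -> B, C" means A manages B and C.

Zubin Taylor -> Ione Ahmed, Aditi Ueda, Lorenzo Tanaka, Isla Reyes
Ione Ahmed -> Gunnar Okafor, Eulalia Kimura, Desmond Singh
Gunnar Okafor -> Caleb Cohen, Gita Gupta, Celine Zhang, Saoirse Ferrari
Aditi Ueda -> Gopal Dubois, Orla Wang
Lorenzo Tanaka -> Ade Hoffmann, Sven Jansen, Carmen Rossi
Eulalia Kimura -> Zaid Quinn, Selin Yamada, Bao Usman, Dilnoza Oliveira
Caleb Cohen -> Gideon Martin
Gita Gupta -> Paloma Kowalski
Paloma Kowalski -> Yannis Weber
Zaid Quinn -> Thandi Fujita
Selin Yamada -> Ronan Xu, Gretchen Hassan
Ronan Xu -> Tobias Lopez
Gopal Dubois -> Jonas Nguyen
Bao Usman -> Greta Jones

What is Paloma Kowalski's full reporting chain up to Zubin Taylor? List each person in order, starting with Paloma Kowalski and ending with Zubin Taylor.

Paloma Kowalski reports to Gita Gupta. Gita Gupta reports to Gunnar Okafor. Gunnar Okafor reports to Ione Ahmed. Ione Ahmed reports to Zubin Taylor. Zubin Taylor is at the top.

Paloma Kowalski -> Gita Gupta -> Gunnar Okafor -> Ione Ahmed -> Zubin Taylor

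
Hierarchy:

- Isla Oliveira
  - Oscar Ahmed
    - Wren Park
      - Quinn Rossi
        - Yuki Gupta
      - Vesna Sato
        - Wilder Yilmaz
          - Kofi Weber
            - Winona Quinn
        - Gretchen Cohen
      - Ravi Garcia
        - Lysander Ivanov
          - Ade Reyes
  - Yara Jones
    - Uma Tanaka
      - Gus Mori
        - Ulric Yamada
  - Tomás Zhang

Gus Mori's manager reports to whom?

Gus Mori reports to Uma Tanaka, and Uma Tanaka reports to Yara Jones. So Gus Mori's skip-level manager is Yara Jones.

Yara Jones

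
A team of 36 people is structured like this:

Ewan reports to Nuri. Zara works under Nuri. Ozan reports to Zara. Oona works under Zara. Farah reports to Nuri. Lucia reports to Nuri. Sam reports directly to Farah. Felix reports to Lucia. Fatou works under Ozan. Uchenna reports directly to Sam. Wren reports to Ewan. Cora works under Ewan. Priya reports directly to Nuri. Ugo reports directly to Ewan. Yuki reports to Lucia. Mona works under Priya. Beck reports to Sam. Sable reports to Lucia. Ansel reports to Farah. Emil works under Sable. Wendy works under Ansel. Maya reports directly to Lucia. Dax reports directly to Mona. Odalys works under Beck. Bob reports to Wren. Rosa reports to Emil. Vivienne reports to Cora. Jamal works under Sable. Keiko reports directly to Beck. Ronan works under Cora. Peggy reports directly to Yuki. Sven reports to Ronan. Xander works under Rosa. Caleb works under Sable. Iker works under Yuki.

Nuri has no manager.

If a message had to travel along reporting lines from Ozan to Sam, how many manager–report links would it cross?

Ozan is 2 levels below Nuri, and Sam is 2 levels below Nuri (their lowest common manager). The shortest path runs up from Ozan to Nuri and back down to Sam: 2 + 2 = 4 links.

4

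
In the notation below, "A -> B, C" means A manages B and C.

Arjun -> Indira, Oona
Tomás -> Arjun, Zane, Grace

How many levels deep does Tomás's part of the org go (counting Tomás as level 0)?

2

The longest chain under Tomás runs Tomás → Arjun → Oona, which is 2 levels below Tomás.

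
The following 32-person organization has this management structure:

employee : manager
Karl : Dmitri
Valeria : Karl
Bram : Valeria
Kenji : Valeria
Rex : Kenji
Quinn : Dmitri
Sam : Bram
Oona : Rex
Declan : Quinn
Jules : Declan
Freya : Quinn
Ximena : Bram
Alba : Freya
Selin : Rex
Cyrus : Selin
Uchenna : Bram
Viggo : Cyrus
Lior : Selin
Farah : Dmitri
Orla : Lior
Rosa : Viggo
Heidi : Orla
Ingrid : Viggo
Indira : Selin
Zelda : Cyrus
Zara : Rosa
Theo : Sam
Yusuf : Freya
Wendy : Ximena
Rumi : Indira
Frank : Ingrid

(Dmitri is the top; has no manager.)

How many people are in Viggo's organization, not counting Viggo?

Viggo directly manages Rosa, Ingrid. Under Rosa: Zara (1). Under Ingrid: Frank (1). So Viggo's organization is 2 direct reports plus everyone under them: 2 + 2 = 4.

4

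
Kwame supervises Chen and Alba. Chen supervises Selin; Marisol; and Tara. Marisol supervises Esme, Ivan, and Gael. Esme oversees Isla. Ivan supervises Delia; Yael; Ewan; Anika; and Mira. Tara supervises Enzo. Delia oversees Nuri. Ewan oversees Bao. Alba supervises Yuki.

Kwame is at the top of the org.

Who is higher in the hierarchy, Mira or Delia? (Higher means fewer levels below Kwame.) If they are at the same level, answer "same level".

Both Mira and Delia are 4 levels below Kwame.

same level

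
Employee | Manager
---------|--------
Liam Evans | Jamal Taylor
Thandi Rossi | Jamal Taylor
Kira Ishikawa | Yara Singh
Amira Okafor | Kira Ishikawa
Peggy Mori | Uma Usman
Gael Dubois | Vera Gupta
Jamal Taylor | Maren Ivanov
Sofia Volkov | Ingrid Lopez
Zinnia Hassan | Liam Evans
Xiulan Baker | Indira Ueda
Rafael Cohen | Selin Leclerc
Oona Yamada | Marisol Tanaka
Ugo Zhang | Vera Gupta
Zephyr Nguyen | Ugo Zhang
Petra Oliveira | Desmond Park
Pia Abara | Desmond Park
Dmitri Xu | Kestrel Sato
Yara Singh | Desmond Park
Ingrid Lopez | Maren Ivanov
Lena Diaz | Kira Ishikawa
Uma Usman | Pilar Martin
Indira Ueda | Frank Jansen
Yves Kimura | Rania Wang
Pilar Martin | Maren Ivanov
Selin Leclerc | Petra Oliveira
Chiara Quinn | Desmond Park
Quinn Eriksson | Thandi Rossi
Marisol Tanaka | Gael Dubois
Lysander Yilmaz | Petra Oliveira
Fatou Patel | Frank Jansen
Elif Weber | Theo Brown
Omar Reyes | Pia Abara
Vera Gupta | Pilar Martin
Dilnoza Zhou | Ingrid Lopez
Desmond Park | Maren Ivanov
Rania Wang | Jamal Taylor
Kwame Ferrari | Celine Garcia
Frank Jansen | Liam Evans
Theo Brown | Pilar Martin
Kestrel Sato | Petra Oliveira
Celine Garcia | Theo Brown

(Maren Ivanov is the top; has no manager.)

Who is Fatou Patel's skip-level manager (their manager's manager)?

Liam Evans

Fatou Patel reports to Frank Jansen, and Frank Jansen reports to Liam Evans. So Fatou Patel's skip-level manager is Liam Evans.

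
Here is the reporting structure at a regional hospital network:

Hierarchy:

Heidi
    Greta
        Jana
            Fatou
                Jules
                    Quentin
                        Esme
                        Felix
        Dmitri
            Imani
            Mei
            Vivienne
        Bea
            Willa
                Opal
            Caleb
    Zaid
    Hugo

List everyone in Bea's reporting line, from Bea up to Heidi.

Bea reports to Greta. Greta reports to Heidi. Heidi is at the top.

Bea -> Greta -> Heidi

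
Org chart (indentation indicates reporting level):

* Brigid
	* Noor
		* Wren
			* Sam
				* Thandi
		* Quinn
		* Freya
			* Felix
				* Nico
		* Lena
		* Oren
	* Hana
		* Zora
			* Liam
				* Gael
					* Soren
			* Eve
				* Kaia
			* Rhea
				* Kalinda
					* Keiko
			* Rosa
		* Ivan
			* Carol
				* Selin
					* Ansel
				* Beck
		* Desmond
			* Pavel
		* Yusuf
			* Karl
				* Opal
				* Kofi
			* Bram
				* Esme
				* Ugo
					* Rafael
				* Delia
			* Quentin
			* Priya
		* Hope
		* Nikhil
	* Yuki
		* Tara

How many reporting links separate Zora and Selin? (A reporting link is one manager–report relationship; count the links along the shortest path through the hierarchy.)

Zora is 1 level below Hana, and Selin is 3 levels below Hana (their lowest common manager). The shortest path runs up from Zora to Hana and back down to Selin: 1 + 3 = 4 links.

4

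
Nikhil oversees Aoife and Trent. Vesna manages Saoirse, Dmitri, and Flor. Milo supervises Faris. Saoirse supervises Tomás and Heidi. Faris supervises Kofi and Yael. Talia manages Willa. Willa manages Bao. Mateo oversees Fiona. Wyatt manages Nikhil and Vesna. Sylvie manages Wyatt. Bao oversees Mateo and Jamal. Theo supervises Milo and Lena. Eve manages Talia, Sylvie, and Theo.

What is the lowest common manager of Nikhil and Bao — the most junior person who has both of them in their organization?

Nikhil's chain of managers is Wyatt, Sylvie, Eve. Bao's chain of managers is Willa, Talia, Eve. The first manager that appears in both chains is Eve.

Eve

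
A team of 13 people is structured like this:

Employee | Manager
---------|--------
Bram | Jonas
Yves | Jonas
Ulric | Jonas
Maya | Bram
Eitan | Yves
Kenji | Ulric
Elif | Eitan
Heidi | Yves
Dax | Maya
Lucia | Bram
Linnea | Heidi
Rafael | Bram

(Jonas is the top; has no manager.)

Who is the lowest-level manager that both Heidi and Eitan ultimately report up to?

Heidi's chain of managers is Yves, Jonas. Eitan's chain of managers is Yves, Jonas. The first manager that appears in both chains is Yves.

Yves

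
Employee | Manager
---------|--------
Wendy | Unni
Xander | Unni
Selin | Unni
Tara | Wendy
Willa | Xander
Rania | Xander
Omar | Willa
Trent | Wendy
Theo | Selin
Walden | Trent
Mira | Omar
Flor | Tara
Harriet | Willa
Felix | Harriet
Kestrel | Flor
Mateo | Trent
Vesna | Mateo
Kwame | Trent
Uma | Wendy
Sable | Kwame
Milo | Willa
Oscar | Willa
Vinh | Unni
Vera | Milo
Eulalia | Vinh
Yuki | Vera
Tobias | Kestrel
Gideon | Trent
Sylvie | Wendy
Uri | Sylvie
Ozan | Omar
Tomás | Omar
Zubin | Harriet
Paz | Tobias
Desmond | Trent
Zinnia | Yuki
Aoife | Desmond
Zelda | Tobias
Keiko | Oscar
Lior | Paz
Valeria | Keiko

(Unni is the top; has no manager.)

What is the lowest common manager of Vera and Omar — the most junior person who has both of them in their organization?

Willa

Vera's chain of managers is Milo, Willa, Xander, Unni. Omar's chain of managers is Willa, Xander, Unni. The first manager that appears in both chains is Willa.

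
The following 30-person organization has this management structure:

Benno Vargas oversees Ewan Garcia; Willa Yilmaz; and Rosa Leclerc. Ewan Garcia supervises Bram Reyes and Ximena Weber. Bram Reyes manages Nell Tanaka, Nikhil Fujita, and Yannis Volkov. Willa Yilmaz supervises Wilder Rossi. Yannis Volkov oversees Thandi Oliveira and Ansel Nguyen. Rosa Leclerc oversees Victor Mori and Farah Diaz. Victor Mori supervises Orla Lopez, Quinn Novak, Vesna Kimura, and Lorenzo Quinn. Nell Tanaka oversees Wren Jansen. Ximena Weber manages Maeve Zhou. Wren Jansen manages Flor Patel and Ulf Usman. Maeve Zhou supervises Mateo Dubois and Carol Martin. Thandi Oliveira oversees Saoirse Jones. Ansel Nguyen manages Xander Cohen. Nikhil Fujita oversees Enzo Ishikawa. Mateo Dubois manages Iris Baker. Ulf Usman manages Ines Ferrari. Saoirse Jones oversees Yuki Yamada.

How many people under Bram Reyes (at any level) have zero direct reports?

5

The people in Bram Reyes's organization with no one reporting to them are Enzo Ishikawa, Ines Ferrari, Flor Patel, Xander Cohen, Yuki Yamada. That is 5.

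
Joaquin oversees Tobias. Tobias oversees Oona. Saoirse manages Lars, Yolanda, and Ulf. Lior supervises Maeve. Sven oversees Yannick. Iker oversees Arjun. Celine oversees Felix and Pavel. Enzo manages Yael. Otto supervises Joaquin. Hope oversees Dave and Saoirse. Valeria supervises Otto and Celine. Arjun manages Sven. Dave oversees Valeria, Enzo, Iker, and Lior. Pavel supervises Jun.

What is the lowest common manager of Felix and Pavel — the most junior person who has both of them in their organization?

Felix's chain of managers is Celine, Valeria, Dave, Hope. Pavel's chain of managers is Celine, Valeria, Dave, Hope. The first manager that appears in both chains is Celine.

Celine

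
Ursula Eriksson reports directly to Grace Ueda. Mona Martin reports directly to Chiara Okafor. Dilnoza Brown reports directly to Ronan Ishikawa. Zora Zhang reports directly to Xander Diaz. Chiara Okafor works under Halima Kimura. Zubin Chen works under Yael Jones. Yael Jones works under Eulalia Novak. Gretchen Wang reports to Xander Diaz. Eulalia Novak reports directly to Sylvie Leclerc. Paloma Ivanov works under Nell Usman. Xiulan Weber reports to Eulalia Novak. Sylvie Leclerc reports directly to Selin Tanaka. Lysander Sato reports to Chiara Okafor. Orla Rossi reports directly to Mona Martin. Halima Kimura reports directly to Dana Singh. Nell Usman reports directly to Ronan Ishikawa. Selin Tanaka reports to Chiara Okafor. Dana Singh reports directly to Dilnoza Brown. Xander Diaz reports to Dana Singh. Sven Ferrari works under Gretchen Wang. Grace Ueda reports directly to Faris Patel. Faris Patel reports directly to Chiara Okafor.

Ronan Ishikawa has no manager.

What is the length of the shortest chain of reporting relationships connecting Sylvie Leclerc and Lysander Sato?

Sylvie Leclerc is 2 levels below Chiara Okafor, and Lysander Sato is 1 level below Chiara Okafor (their lowest common manager). The shortest path runs up from Sylvie Leclerc to Chiara Okafor and back down to Lysander Sato: 2 + 1 = 3 links.

3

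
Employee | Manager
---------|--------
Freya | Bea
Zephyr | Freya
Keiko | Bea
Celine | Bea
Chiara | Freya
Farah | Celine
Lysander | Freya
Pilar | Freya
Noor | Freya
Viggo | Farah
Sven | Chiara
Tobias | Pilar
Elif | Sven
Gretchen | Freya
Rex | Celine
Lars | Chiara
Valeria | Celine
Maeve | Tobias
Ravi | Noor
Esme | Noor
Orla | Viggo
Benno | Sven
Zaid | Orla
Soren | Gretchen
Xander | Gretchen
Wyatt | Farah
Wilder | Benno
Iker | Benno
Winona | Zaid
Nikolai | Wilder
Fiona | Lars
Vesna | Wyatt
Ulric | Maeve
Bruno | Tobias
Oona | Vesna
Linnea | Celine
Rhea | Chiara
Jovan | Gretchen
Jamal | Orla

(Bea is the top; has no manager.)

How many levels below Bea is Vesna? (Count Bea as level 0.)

4

Chain from Vesna up to Bea: Vesna → Wyatt → Farah → Celine → Bea. That is 4 steps up, so Vesna is 4 levels below Bea.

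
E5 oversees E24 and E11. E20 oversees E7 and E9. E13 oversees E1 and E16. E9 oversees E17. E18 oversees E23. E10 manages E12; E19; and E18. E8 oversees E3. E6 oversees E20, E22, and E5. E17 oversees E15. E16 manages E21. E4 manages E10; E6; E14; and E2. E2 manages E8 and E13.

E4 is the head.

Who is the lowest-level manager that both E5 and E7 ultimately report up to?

E5's chain of managers is E6, E4. E7's chain of managers is E20, E6, E4. The first manager that appears in both chains is E6.

E6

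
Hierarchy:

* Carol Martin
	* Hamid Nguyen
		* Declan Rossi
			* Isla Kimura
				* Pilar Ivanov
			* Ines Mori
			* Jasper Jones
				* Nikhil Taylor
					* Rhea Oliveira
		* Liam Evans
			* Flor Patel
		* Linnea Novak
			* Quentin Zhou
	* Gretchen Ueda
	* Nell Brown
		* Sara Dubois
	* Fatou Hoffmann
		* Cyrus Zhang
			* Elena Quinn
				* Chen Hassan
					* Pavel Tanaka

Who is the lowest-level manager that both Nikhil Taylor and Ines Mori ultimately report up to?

Nikhil Taylor's chain of managers is Jasper Jones, Declan Rossi, Hamid Nguyen, Carol Martin. Ines Mori's chain of managers is Declan Rossi, Hamid Nguyen, Carol Martin. The first manager that appears in both chains is Declan Rossi.

Declan Rossi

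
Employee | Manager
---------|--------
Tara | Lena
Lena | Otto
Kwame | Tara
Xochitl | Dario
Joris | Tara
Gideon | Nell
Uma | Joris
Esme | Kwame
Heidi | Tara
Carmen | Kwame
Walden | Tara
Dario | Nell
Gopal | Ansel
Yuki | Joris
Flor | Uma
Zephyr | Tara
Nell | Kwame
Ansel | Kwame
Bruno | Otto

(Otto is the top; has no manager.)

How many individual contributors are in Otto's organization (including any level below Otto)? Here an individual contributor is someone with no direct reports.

11

The people in Otto's organization with no one reporting to them are Bruno, Heidi, Yuki, Flor, Zephyr, Carmen, Esme, Gopal, Gideon, Xochitl, Walden. That is 11.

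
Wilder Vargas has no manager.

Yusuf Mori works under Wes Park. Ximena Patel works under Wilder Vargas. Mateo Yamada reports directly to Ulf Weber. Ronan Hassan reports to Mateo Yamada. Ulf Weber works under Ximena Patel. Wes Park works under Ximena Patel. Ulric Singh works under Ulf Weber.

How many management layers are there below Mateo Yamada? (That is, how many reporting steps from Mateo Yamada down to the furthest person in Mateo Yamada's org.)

1

The longest chain under Mateo Yamada runs Mateo Yamada → Ronan Hassan, which is 1 level below Mateo Yamada.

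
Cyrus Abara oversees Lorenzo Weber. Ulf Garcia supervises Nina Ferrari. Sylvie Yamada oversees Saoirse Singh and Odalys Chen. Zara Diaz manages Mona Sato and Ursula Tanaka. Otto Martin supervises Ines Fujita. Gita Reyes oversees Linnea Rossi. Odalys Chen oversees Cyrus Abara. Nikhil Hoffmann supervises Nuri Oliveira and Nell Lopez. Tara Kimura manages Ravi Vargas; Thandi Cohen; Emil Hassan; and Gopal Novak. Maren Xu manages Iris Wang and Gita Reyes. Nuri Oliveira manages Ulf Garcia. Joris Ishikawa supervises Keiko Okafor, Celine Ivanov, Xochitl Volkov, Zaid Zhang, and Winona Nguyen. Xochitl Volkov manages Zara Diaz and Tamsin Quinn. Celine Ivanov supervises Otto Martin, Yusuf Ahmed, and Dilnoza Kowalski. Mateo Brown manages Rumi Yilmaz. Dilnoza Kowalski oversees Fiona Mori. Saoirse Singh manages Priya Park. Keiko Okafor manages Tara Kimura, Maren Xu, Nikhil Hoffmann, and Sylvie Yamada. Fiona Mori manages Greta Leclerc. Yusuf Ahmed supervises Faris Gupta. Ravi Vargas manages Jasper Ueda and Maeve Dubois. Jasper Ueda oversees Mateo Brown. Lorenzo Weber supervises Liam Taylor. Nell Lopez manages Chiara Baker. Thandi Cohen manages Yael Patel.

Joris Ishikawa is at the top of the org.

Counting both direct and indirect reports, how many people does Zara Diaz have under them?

Zara Diaz directly manages Ursula Tanaka, Mona Sato. Ursula Tanaka has no reports. Mona Sato has no reports. So Zara Diaz's organization is 2 direct reports plus everyone under them: 1 + 1 = 2.

2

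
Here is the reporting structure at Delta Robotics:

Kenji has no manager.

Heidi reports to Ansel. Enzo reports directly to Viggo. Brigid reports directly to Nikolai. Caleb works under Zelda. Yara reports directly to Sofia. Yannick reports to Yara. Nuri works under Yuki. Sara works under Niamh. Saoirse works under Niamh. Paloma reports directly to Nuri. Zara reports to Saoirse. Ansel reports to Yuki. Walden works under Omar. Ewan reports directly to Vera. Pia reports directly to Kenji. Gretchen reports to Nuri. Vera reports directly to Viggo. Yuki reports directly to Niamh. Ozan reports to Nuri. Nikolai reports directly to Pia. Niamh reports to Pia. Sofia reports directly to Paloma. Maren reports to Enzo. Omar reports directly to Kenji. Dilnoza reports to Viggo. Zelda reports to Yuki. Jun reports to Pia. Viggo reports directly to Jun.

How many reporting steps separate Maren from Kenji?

5

Chain from Maren up to Kenji: Maren → Enzo → Viggo → Jun → Pia → Kenji. That is 5 steps up, so Maren is 5 levels below Kenji.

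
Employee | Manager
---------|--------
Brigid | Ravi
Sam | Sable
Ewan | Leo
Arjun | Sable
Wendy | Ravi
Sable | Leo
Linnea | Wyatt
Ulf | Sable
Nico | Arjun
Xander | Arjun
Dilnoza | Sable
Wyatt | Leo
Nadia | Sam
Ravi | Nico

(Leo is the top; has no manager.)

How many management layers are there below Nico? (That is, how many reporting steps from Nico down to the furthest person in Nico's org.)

2

The longest chain under Nico runs Nico → Ravi → Brigid, which is 2 levels below Nico.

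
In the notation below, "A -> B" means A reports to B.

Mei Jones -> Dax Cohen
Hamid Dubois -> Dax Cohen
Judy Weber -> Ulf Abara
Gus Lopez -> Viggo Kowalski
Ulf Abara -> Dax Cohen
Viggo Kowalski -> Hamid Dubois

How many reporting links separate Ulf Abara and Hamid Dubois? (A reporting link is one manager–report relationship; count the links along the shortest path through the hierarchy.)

2

Ulf Abara is 1 level below Dax Cohen, and Hamid Dubois is 1 level below Dax Cohen (their lowest common manager). The shortest path runs up from Ulf Abara to Dax Cohen and back down to Hamid Dubois: 1 + 1 = 2 links.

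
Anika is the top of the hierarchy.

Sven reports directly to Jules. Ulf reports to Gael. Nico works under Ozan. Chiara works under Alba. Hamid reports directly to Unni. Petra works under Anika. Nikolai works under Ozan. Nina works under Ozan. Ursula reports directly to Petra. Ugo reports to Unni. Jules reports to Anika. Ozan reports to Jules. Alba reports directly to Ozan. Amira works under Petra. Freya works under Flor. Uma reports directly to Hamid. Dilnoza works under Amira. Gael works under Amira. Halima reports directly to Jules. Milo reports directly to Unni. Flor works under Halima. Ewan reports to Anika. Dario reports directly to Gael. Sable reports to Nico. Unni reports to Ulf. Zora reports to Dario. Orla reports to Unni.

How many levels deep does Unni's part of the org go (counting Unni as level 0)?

The longest chain under Unni runs Unni → Hamid → Uma, which is 2 levels below Unni.

2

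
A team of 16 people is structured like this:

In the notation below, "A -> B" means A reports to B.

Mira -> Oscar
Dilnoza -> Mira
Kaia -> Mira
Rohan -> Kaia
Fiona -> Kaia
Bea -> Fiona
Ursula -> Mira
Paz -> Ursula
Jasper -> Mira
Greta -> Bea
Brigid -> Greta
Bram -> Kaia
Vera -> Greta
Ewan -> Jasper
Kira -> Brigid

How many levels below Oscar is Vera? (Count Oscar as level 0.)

6

Chain from Vera up to Oscar: Vera → Greta → Bea → Fiona → Kaia → Mira → Oscar. That is 6 steps up, so Vera is 6 levels below Oscar.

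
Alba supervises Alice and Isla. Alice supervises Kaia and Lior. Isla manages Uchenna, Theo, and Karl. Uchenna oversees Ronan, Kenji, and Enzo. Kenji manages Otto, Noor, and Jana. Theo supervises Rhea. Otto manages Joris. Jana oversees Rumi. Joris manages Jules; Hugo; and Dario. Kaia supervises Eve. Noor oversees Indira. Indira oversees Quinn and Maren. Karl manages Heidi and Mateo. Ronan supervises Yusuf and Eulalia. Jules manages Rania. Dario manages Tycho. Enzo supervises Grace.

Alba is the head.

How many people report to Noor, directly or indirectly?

3

Noor directly manages Indira. Under Indira: Maren, Quinn (2). That's 3 in total.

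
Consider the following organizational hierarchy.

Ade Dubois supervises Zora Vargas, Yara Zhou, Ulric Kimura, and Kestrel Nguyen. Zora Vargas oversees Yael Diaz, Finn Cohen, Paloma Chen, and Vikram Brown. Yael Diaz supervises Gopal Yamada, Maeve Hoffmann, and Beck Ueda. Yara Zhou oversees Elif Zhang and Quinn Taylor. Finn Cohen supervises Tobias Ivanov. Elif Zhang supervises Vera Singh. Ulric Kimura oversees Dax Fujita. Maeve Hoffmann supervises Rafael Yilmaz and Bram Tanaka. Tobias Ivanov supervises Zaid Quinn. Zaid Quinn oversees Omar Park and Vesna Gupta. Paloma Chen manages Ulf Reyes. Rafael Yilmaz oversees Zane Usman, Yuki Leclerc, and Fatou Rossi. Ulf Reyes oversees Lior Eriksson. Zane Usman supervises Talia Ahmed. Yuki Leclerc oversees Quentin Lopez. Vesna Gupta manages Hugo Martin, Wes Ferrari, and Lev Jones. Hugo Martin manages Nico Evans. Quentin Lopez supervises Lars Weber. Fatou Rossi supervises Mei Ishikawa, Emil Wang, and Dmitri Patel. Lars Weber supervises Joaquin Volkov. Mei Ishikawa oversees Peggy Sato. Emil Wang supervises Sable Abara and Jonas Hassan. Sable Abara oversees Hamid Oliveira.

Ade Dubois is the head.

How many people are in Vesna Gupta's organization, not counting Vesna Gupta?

Vesna Gupta directly manages Hugo Martin, Wes Ferrari, Lev Jones. Under Hugo Martin: Nico Evans (1). Wes Ferrari has no reports. Lev Jones has no reports. So Vesna Gupta's organization is 3 direct reports plus everyone under them: 2 + 1 + 1 = 4.

4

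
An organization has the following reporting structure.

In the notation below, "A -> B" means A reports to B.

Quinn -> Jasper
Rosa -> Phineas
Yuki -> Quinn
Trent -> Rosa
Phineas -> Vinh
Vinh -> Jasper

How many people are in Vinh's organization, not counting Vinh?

Vinh directly manages Phineas. Under Phineas: Rosa, Trent (2). That's 3 in total.

3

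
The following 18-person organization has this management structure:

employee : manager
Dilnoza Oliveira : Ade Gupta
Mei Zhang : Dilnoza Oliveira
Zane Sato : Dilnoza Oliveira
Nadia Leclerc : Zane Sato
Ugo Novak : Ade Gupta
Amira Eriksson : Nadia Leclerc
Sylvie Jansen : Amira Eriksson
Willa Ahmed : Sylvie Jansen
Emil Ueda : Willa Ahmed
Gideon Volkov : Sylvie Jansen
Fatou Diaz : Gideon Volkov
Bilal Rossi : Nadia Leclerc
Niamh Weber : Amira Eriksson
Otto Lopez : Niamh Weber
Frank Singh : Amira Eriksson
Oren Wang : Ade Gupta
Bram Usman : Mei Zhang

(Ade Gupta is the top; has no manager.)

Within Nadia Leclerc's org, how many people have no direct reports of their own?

5

The people in Nadia Leclerc's organization with no one reporting to them are Bilal Rossi, Frank Singh, Otto Lopez, Fatou Diaz, Emil Ueda. That is 5.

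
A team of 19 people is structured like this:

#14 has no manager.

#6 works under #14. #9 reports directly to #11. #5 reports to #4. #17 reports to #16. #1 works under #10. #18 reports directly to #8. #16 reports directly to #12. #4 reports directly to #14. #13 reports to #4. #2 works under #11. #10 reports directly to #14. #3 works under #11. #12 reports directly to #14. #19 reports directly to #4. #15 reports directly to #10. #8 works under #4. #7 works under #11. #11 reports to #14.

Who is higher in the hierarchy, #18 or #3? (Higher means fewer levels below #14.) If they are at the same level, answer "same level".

#3

#18 is 3 levels below #14; #3 is 2. #3 is higher.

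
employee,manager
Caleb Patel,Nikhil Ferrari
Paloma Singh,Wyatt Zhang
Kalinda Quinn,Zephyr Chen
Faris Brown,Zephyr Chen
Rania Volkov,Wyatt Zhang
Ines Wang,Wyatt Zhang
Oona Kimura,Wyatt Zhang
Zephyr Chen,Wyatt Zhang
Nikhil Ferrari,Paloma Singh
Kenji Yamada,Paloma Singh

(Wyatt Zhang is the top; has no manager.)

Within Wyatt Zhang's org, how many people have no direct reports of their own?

7

The people in Wyatt Zhang's organization with no one reporting to them are Ines Wang, Oona Kimura, Rania Volkov, Kalinda Quinn, Faris Brown, Kenji Yamada, Caleb Patel. That is 7.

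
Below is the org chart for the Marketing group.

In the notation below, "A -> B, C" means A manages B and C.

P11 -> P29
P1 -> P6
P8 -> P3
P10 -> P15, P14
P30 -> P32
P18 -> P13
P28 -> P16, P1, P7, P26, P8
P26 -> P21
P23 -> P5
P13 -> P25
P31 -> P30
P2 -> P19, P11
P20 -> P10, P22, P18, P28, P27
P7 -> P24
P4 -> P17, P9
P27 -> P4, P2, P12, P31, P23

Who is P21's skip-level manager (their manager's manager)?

P28

P21 reports to P26, and P26 reports to P28. So P21's skip-level manager is P28.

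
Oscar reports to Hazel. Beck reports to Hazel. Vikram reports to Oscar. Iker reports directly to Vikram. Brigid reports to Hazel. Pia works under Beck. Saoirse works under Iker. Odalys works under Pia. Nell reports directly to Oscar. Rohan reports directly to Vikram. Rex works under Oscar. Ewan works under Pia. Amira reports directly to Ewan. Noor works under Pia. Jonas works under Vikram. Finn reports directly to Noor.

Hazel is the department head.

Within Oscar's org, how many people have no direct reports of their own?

The people in Oscar's organization with no one reporting to them are Rex, Nell, Jonas, Rohan, Saoirse. That is 5.

5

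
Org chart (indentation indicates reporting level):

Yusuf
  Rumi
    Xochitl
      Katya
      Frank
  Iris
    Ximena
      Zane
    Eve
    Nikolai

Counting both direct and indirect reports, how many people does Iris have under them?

4

Iris directly manages Ximena, Eve, Nikolai. Under Ximena: Zane (1). Eve has no reports. Nikolai has no reports. So Iris's organization is 3 direct reports plus everyone under them: 2 + 1 + 1 = 4.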